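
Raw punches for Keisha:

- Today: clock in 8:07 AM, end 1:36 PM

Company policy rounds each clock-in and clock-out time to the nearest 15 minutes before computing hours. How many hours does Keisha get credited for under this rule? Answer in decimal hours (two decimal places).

5.50 hours

Today: in 8:07 AM→8:00 AM, out 1:36 PM→1:30 PM; 5 h 30 min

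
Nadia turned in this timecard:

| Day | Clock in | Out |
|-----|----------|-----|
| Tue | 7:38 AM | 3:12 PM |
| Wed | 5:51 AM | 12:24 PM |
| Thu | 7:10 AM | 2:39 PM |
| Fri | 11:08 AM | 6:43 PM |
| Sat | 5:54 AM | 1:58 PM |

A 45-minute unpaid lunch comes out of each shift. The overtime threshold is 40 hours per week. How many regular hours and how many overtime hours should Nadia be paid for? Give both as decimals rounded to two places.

Tue: 7:38 AM–3:12 PM = 7 h 34 min; less 45 min break → 6 h 49 min
Wed: 5:51 AM–12:24 PM = 6 h 33 min; less 45 min break → 5 h 48 min
Thu: 7:10 AM–2:39 PM = 7 h 29 min; less 45 min break → 6 h 44 min
Fri: 11:08 AM–6:43 PM = 7 h 35 min; less 45 min break → 6 h 50 min
Sat: 5:54 AM–1:58 PM = 8 h 4 min; less 45 min break → 7 h 19 min
Total worked: 33 h 30 min = 33.50 h.
Threshold 40 h → overtime 0 h 0 min, regular 33 h 30 min.

Regular 33.50 hours, overtime 0.00 hours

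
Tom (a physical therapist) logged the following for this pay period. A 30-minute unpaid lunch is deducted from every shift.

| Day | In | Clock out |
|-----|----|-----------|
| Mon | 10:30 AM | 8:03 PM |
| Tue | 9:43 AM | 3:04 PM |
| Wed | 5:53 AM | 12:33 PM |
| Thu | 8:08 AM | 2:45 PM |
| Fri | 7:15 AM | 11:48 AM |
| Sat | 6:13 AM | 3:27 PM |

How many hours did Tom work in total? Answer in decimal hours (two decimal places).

Mon: 10:30 AM–8:03 PM = 9 h 33 min; less 30 min break → 9 h 3 min
Tue: 9:43 AM–3:04 PM = 5 h 21 min; less 30 min break → 4 h 51 min
Wed: 5:53 AM–12:33 PM = 6 h 40 min; less 30 min break → 6 h 10 min
Thu: 8:08 AM–2:45 PM = 6 h 37 min; less 30 min break → 6 h 7 min
Fri: 7:15 AM–11:48 AM = 4 h 33 min; less 30 min break → 4 h 3 min
Sat: 6:13 AM–3:27 PM = 9 h 14 min; less 30 min break → 8 h 44 min
Total: 9 h 3 min + 4 h 51 min + 6 h 10 min + 6 h 7 min + 4 h 3 min + 8 h 44 min = 38 h 58 min.

38.97 hours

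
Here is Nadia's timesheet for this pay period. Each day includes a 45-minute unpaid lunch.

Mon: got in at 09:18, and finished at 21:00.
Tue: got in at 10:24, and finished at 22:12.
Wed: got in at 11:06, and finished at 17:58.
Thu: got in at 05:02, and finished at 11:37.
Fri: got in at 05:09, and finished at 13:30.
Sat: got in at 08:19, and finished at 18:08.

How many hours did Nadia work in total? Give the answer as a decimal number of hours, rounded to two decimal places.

50.62 hours

Mon: 09:18–21:00 = 11 h 42 min; less 45 min break → 10 h 57 min
Tue: 10:24–22:12 = 11 h 48 min; less 45 min break → 11 h 3 min
Wed: 11:06–17:58 = 6 h 52 min; less 45 min break → 6 h 7 min
Thu: 05:02–11:37 = 6 h 35 min; less 45 min break → 5 h 50 min
Fri: 05:09–13:30 = 8 h 21 min; less 45 min break → 7 h 36 min
Sat: 08:19–18:08 = 9 h 49 min; less 45 min break → 9 h 4 min
Total: 10 h 57 min + 11 h 3 min + 6 h 7 min + 5 h 50 min + 7 h 36 min + 9 h 4 min = 50 h 37 min.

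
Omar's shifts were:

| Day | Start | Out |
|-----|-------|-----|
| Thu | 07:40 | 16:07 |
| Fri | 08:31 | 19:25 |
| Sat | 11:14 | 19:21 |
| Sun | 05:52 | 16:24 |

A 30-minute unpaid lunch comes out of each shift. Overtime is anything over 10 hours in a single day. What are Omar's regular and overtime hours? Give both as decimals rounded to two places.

Regular 35.57 hours, overtime 0.43 hours

Thu: 07:40–16:07 = 8 h 27 min; less 30 min break → 7 h 57 min
Fri: 08:31–19:25 = 10 h 54 min; less 30 min break → 10 h 24 min
Sat: 11:14–19:21 = 8 h 7 min; less 30 min break → 7 h 37 min
Sun: 05:52–16:24 = 10 h 32 min; less 30 min break → 10 h 2 min
Thu reg 7 h 57 min / OT 0 h 0 min; Fri reg 10 h 0 min / OT 0 h 24 min; Sat reg 7 h 37 min / OT 0 h 0 min; Sun reg 10 h 0 min / OT 0 h 2 min.
Totals: regular 35 h 34 min, overtime 0 h 26 min.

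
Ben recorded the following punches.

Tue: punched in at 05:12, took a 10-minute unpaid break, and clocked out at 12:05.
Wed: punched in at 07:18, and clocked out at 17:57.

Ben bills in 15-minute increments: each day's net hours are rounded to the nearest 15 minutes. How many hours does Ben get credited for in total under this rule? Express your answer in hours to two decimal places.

Tue: 05:12–12:05 = 6 h 53 min − 10 min = 6 h 43 min → rounds to 6 h 45 min
Wed: 07:18–17:57 = 10 h 39 min → rounds to 10 h 45 min
Total credited: 17 h 30 min.

17.50 hours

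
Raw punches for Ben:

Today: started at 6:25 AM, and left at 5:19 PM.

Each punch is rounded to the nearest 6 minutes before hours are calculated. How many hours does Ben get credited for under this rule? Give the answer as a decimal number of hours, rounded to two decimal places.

Today: in 6:25 AM→6:24 AM, out 5:19 PM→5:18 PM; 10 h 54 min

10.90 hours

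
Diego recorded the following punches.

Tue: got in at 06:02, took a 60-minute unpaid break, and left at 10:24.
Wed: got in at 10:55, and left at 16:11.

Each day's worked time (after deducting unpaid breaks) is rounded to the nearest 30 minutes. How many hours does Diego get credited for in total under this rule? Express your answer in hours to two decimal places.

9.00 hours

Tue: 06:02–10:24 = 4 h 22 min − 60 min = 3 h 22 min → rounds to 3 h 30 min
Wed: 10:55–16:11 = 5 h 16 min → rounds to 5 h 30 min
Total credited: 9 h 0 min.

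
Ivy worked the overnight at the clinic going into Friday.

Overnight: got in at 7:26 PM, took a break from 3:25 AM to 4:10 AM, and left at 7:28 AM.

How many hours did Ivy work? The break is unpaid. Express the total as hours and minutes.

11 h 17 min

Overnight: 7:26 PM → midnight = 4 h 34 min; midnight → 7:28 AM = 7 h 28 min; span 12 h 2 min; less 45 min break → 11 h 17 min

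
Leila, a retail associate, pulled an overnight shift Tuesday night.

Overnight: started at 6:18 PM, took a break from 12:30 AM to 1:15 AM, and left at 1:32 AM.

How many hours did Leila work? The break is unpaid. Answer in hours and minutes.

6 h 29 min

Overnight: 6:18 PM → midnight = 5 h 42 min; midnight → 1:32 AM = 1 h 32 min; span 7 h 14 min; less 45 min break → 6 h 29 min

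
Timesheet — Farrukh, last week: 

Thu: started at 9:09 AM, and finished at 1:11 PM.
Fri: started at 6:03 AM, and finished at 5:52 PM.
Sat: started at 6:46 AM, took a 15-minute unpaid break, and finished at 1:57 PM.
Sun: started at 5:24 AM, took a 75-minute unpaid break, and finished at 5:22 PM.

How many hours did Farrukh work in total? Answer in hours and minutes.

33 h 30 min

Thu: 9:09 AM–1:11 PM = 4 h 2 min
Fri: 6:03 AM–5:52 PM = 11 h 49 min
Sat: 6:46 AM–1:57 PM = 7 h 11 min; less 15 min break → 6 h 56 min
Sun: 5:24 AM–5:22 PM = 11 h 58 min; less 75 min break → 10 h 43 min
Total: 4 h 2 min + 11 h 49 min + 6 h 56 min + 10 h 43 min = 33 h 30 min.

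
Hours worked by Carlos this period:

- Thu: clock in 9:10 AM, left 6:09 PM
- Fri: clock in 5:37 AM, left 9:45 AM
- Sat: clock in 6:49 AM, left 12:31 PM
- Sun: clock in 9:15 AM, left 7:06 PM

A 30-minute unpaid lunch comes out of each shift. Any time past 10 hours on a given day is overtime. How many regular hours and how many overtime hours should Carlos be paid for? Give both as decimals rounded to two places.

Regular 26.67 hours, overtime 0.00 hours

Thu: 9:10 AM–6:09 PM = 8 h 59 min; less 30 min break → 8 h 29 min
Fri: 5:37 AM–9:45 AM = 4 h 8 min; less 30 min break → 3 h 38 min
Sat: 6:49 AM–12:31 PM = 5 h 42 min; less 30 min break → 5 h 12 min
Sun: 9:15 AM–7:06 PM = 9 h 51 min; less 30 min break → 9 h 21 min
Thu reg 8 h 29 min / OT 0 h 0 min; Fri reg 3 h 38 min / OT 0 h 0 min; Sat reg 5 h 12 min / OT 0 h 0 min; Sun reg 9 h 21 min / OT 0 h 0 min.
Totals: regular 26 h 40 min, overtime 0 h 0 min.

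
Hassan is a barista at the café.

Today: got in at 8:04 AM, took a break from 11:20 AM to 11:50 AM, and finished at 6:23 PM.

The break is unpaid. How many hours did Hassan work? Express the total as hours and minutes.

Today: 8:04 AM–6:23 PM = 10 h 19 min; less 30 min break → 9 h 49 min

9 h 49 min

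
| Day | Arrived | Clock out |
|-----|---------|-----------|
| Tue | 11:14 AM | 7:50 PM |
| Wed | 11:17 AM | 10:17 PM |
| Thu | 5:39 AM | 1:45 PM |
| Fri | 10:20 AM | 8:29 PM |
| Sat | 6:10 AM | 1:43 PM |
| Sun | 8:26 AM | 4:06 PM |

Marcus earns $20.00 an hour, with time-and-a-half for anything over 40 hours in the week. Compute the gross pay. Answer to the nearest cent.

Tue: 11:14 AM–7:50 PM = 8 h 36 min
Wed: 11:17 AM–10:17 PM = 11 h 0 min
Thu: 5:39 AM–1:45 PM = 8 h 6 min
Fri: 10:20 AM–8:29 PM = 10 h 9 min
Sat: 6:10 AM–1:43 PM = 7 h 33 min
Sun: 8:26 AM–4:06 PM = 7 h 40 min
Total worked: 53 h 4 min = 3184 min.
Regular 40 h 0 min = 2400 min at $20.00/h; overtime 13 h 4 min = 784 min at $30.00/h.
Pay = (2400 × $20.00 + 784 × $30.00) ÷ 60 = $1192.00.

$1192.00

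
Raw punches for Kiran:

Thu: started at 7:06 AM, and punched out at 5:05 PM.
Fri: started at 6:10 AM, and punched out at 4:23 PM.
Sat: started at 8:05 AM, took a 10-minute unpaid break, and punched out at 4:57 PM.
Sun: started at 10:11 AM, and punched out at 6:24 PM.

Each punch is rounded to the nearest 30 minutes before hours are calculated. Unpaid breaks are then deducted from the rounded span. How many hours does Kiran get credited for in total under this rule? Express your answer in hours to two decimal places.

37.83 hours

Thu: in 7:06 AM→7:00 AM, out 5:05 PM→5:00 PM; 10 h 0 min
Fri: in 6:10 AM→6:00 AM, out 4:23 PM→4:30 PM; 10 h 30 min
Sat: in 8:05 AM→8:00 AM, out 4:57 PM→5:00 PM; 9 h 0 min − 10 min = 8 h 50 min
Sun: in 10:11 AM→10:00 AM, out 6:24 PM→6:30 PM; 8 h 30 min
Total credited: 37 h 50 min.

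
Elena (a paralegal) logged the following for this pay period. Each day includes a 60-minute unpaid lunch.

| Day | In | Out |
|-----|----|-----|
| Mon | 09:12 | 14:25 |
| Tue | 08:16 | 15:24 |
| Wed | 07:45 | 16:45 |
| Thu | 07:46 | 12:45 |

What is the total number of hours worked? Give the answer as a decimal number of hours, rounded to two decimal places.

22.33 hours

Mon: 09:12–14:25 = 5 h 13 min; less 60 min break → 4 h 13 min
Tue: 08:16–15:24 = 7 h 8 min; less 60 min break → 6 h 8 min
Wed: 07:45–16:45 = 9 h 0 min; less 60 min break → 8 h 0 min
Thu: 07:46–12:45 = 4 h 59 min; less 60 min break → 3 h 59 min
Total: 4 h 13 min + 6 h 8 min + 8 h 0 min + 3 h 59 min = 22 h 20 min.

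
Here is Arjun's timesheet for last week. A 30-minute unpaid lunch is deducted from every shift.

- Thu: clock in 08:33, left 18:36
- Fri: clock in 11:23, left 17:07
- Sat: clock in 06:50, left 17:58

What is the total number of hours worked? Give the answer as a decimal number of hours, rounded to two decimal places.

Thu: 08:33–18:36 = 10 h 3 min; less 30 min break → 9 h 33 min
Fri: 11:23–17:07 = 5 h 44 min; less 30 min break → 5 h 14 min
Sat: 06:50–17:58 = 11 h 8 min; less 30 min break → 10 h 38 min
Total: 9 h 33 min + 5 h 14 min + 10 h 38 min = 25 h 25 min.

25.42 hours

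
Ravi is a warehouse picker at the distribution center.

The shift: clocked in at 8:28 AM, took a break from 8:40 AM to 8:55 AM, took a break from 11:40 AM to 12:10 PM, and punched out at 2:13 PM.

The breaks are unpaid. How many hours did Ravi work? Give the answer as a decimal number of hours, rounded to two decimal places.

The shift: 8:28 AM–2:13 PM = 5 h 45 min; less 45 min break → 5 h 0 min

5.00 hours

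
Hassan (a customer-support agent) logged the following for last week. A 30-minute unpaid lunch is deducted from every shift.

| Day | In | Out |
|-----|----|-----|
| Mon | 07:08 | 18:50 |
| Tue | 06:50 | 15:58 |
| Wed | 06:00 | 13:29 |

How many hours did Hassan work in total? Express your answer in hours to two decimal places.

Mon: 07:08–18:50 = 11 h 42 min; less 30 min break → 11 h 12 min
Tue: 06:50–15:58 = 9 h 8 min; less 30 min break → 8 h 38 min
Wed: 06:00–13:29 = 7 h 29 min; less 30 min break → 6 h 59 min
Total: 11 h 12 min + 8 h 38 min + 6 h 59 min = 26 h 49 min.

26.82 hours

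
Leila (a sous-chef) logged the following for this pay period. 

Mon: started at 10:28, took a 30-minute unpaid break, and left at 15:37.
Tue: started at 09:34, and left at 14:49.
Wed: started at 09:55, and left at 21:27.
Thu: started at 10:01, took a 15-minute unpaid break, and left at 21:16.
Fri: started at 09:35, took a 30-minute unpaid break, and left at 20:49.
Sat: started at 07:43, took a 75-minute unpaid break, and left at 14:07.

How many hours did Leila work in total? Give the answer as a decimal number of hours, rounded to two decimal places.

Mon: 10:28–15:37 = 5 h 9 min; less 30 min break → 4 h 39 min
Tue: 09:34–14:49 = 5 h 15 min
Wed: 09:55–21:27 = 11 h 32 min
Thu: 10:01–21:16 = 11 h 15 min; less 15 min break → 11 h 0 min
Fri: 09:35–20:49 = 11 h 14 min; less 30 min break → 10 h 44 min
Sat: 07:43–14:07 = 6 h 24 min; less 75 min break → 5 h 9 min
Total: 4 h 39 min + 5 h 15 min + 11 h 32 min + 11 h 0 min + 10 h 44 min + 5 h 9 min = 48 h 19 min.

48.32 hours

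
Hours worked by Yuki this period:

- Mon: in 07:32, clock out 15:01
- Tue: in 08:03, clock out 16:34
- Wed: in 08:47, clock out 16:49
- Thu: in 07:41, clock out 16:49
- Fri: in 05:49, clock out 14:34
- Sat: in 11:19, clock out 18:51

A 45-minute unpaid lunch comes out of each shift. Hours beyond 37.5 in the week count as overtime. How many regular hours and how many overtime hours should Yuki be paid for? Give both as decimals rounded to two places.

Regular 37.50 hours, overtime 7.45 hours

Mon: 07:32–15:01 = 7 h 29 min; less 45 min break → 6 h 44 min
Tue: 08:03–16:34 = 8 h 31 min; less 45 min break → 7 h 46 min
Wed: 08:47–16:49 = 8 h 2 min; less 45 min break → 7 h 17 min
Thu: 07:41–16:49 = 9 h 8 min; less 45 min break → 8 h 23 min
Fri: 05:49–14:34 = 8 h 45 min; less 45 min break → 8 h 0 min
Sat: 11:19–18:51 = 7 h 32 min; less 45 min break → 6 h 47 min
Total worked: 44 h 57 min = 44.95 h.
Threshold 37.5 h → overtime 7 h 27 min, regular 37 h 30 min.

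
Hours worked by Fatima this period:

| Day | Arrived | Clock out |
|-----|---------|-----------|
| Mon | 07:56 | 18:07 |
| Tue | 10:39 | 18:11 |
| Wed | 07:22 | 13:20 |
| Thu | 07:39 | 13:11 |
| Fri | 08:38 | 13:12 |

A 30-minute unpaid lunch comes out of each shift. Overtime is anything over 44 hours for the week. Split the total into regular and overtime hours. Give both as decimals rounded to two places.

Regular 31.28 hours, overtime 0.00 hours

Mon: 07:56–18:07 = 10 h 11 min; less 30 min break → 9 h 41 min
Tue: 10:39–18:11 = 7 h 32 min; less 30 min break → 7 h 2 min
Wed: 07:22–13:20 = 5 h 58 min; less 30 min break → 5 h 28 min
Thu: 07:39–13:11 = 5 h 32 min; less 30 min break → 5 h 2 min
Fri: 08:38–13:12 = 4 h 34 min; less 30 min break → 4 h 4 min
Total worked: 31 h 17 min = 31.28 h.
Threshold 44 h → overtime 0 h 0 min, regular 31 h 17 min.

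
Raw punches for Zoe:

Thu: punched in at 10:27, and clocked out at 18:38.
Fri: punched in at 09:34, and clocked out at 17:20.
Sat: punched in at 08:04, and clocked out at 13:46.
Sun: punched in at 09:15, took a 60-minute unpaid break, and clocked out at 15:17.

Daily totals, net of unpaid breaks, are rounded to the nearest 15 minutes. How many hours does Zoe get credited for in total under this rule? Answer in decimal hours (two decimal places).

26.75 hours

Thu: 10:27–18:38 = 8 h 11 min → rounds to 8 h 15 min
Fri: 09:34–17:20 = 7 h 46 min → rounds to 7 h 45 min
Sat: 08:04–13:46 = 5 h 42 min → rounds to 5 h 45 min
Sun: 09:15–15:17 = 6 h 2 min − 60 min = 5 h 2 min → rounds to 5 h 0 min
Total credited: 26 h 45 min.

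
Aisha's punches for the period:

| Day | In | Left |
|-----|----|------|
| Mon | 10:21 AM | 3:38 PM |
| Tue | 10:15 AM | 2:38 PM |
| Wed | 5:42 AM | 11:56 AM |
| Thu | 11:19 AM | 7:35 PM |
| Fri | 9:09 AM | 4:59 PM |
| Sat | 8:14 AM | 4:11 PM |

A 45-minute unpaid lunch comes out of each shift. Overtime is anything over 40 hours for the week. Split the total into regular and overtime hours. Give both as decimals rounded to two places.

Mon: 10:21 AM–3:38 PM = 5 h 17 min; less 45 min break → 4 h 32 min
Tue: 10:15 AM–2:38 PM = 4 h 23 min; less 45 min break → 3 h 38 min
Wed: 5:42 AM–11:56 AM = 6 h 14 min; less 45 min break → 5 h 29 min
Thu: 11:19 AM–7:35 PM = 8 h 16 min; less 45 min break → 7 h 31 min
Fri: 9:09 AM–4:59 PM = 7 h 50 min; less 45 min break → 7 h 5 min
Sat: 8:14 AM–4:11 PM = 7 h 57 min; less 45 min break → 7 h 12 min
Total worked: 35 h 27 min = 35.45 h.
Threshold 40 h → overtime 0 h 0 min, regular 35 h 27 min.

Regular 35.45 hours, overtime 0.00 hours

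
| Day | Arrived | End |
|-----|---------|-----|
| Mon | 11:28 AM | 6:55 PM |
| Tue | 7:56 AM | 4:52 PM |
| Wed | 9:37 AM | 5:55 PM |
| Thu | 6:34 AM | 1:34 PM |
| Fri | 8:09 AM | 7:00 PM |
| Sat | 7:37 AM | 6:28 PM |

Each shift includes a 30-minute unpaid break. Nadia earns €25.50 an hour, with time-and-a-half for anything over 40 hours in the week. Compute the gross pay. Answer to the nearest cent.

€1417.16

Mon: 11:28 AM–6:55 PM = 7 h 27 min; less 30 min break → 6 h 57 min
Tue: 7:56 AM–4:52 PM = 8 h 56 min; less 30 min break → 8 h 26 min
Wed: 9:37 AM–5:55 PM = 8 h 18 min; less 30 min break → 7 h 48 min
Thu: 6:34 AM–1:34 PM = 7 h 0 min; less 30 min break → 6 h 30 min
Fri: 8:09 AM–7:00 PM = 10 h 51 min; less 30 min break → 10 h 21 min
Sat: 7:37 AM–6:28 PM = 10 h 51 min; less 30 min break → 10 h 21 min
Total worked: 50 h 23 min = 3023 min.
Regular 40 h 0 min = 2400 min at €25.50/h; overtime 10 h 23 min = 623 min at €38.25/h.
Pay = (2400 × €25.50 + 623 × €38.25) ÷ 60 = €1417.16.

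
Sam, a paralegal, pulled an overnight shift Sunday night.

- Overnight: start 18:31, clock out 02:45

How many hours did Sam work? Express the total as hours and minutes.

8 h 14 min

Overnight: 18:31 → midnight = 5 h 29 min; midnight → 02:45 = 2 h 45 min; span 8 h 14 min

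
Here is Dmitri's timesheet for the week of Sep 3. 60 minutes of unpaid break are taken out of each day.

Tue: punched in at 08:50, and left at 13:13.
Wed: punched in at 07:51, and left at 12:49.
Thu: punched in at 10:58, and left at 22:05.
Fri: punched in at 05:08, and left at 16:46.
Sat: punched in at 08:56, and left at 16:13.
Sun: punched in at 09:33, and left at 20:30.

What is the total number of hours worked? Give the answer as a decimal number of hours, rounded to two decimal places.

44.33 hours

Tue: 08:50–13:13 = 4 h 23 min; less 60 min break → 3 h 23 min
Wed: 07:51–12:49 = 4 h 58 min; less 60 min break → 3 h 58 min
Thu: 10:58–22:05 = 11 h 7 min; less 60 min break → 10 h 7 min
Fri: 05:08–16:46 = 11 h 38 min; less 60 min break → 10 h 38 min
Sat: 08:56–16:13 = 7 h 17 min; less 60 min break → 6 h 17 min
Sun: 09:33–20:30 = 10 h 57 min; less 60 min break → 9 h 57 min
Total: 3 h 23 min + 3 h 58 min + 10 h 7 min + 10 h 38 min + 6 h 17 min + 9 h 57 min = 44 h 20 min.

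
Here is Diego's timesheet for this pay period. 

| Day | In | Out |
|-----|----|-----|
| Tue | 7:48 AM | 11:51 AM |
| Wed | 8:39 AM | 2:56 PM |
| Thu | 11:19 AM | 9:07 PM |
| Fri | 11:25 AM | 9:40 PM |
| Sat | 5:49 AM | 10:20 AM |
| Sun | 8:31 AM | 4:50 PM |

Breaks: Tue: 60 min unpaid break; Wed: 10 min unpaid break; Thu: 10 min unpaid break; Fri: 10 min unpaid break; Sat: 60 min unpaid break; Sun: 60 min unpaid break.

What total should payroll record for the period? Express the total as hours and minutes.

Tue: 7:48 AM–11:51 AM = 4 h 3 min; less 60 min break → 3 h 3 min
Wed: 8:39 AM–2:56 PM = 6 h 17 min; less 10 min break → 6 h 7 min
Thu: 11:19 AM–9:07 PM = 9 h 48 min; less 10 min break → 9 h 38 min
Fri: 11:25 AM–9:40 PM = 10 h 15 min; less 10 min break → 10 h 5 min
Sat: 5:49 AM–10:20 AM = 4 h 31 min; less 60 min break → 3 h 31 min
Sun: 8:31 AM–4:50 PM = 8 h 19 min; less 60 min break → 7 h 19 min
Total: 3 h 3 min + 6 h 7 min + 9 h 38 min + 10 h 5 min + 3 h 31 min + 7 h 19 min = 39 h 43 min.

39 h 43 min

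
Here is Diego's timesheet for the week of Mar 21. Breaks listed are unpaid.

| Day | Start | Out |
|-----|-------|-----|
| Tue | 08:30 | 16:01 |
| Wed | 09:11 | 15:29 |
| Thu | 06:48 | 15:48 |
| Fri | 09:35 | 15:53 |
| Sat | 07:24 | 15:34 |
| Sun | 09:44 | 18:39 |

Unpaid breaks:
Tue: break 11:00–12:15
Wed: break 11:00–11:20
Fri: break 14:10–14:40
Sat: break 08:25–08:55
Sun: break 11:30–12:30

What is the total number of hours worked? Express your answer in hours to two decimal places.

Tue: 08:30–16:01 = 7 h 31 min; less 75 min break → 6 h 16 min
Wed: 09:11–15:29 = 6 h 18 min; less 20 min break → 5 h 58 min
Thu: 06:48–15:48 = 9 h 0 min
Fri: 09:35–15:53 = 6 h 18 min; less 30 min break → 5 h 48 min
Sat: 07:24–15:34 = 8 h 10 min; less 30 min break → 7 h 40 min
Sun: 09:44–18:39 = 8 h 55 min; less 60 min break → 7 h 55 min
Total: 6 h 16 min + 5 h 58 min + 9 h 0 min + 5 h 48 min + 7 h 40 min + 7 h 55 min = 42 h 37 min.

42.62 hours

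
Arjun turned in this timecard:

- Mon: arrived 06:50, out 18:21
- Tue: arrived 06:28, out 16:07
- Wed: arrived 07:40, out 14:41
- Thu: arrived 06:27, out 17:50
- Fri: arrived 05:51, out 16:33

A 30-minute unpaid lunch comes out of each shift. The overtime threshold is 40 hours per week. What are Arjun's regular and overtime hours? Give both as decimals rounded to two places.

Mon: 06:50–18:21 = 11 h 31 min; less 30 min break → 11 h 1 min
Tue: 06:28–16:07 = 9 h 39 min; less 30 min break → 9 h 9 min
Wed: 07:40–14:41 = 7 h 1 min; less 30 min break → 6 h 31 min
Thu: 06:27–17:50 = 11 h 23 min; less 30 min break → 10 h 53 min
Fri: 05:51–16:33 = 10 h 42 min; less 30 min break → 10 h 12 min
Total worked: 47 h 46 min = 47.77 h.
Threshold 40 h → overtime 7 h 46 min, regular 40 h 0 min.

Regular 40.00 hours, overtime 7.77 hours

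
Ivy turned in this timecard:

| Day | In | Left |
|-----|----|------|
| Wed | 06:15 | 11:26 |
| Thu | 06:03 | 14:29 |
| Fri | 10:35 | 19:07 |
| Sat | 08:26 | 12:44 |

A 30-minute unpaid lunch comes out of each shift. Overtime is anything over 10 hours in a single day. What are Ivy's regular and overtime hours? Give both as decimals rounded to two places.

Regular 24.45 hours, overtime 0.00 hours

Wed: 06:15–11:26 = 5 h 11 min; less 30 min break → 4 h 41 min
Thu: 06:03–14:29 = 8 h 26 min; less 30 min break → 7 h 56 min
Fri: 10:35–19:07 = 8 h 32 min; less 30 min break → 8 h 2 min
Sat: 08:26–12:44 = 4 h 18 min; less 30 min break → 3 h 48 min
Wed reg 4 h 41 min / OT 0 h 0 min; Thu reg 7 h 56 min / OT 0 h 0 min; Fri reg 8 h 2 min / OT 0 h 0 min; Sat reg 3 h 48 min / OT 0 h 0 min.
Totals: regular 24 h 27 min, overtime 0 h 0 min.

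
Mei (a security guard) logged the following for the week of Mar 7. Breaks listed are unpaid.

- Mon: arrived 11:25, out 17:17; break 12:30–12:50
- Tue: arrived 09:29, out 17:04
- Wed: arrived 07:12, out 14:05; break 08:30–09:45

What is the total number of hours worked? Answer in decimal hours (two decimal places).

18.75 hours

Mon: 11:25–17:17 = 5 h 52 min; less 20 min break → 5 h 32 min
Tue: 09:29–17:04 = 7 h 35 min
Wed: 07:12–14:05 = 6 h 53 min; less 75 min break → 5 h 38 min
Total: 5 h 32 min + 7 h 35 min + 5 h 38 min = 18 h 45 min.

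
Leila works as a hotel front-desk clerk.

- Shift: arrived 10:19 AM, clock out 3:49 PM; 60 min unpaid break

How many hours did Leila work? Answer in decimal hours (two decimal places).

4.50 hours

Shift: 10:19 AM–3:49 PM = 5 h 30 min; less 60 min break → 4 h 30 min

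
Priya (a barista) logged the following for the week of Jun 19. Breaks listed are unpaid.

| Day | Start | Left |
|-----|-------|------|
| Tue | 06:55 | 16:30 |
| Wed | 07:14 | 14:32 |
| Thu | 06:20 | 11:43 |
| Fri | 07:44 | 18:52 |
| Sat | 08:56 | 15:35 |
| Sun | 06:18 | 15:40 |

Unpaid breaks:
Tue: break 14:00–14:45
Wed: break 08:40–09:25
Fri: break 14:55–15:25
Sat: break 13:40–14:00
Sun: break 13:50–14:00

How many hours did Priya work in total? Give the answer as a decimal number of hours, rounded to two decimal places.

46.92 hours

Tue: 06:55–16:30 = 9 h 35 min; less 45 min break → 8 h 50 min
Wed: 07:14–14:32 = 7 h 18 min; less 45 min break → 6 h 33 min
Thu: 06:20–11:43 = 5 h 23 min
Fri: 07:44–18:52 = 11 h 8 min; less 30 min break → 10 h 38 min
Sat: 08:56–15:35 = 6 h 39 min; less 20 min break → 6 h 19 min
Sun: 06:18–15:40 = 9 h 22 min; less 10 min break → 9 h 12 min
Total: 8 h 50 min + 6 h 33 min + 5 h 23 min + 10 h 38 min + 6 h 19 min + 9 h 12 min = 46 h 55 min.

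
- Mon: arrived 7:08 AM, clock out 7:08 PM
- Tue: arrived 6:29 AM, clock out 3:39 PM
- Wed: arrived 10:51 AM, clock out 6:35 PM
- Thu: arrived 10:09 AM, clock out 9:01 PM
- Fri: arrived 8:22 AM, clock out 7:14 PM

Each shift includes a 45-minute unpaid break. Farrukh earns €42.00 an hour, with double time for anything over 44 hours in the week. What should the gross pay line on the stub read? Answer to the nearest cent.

Mon: 7:08 AM–7:08 PM = 12 h 0 min; less 45 min break → 11 h 15 min
Tue: 6:29 AM–3:39 PM = 9 h 10 min; less 45 min break → 8 h 25 min
Wed: 10:51 AM–6:35 PM = 7 h 44 min; less 45 min break → 6 h 59 min
Thu: 10:09 AM–9:01 PM = 10 h 52 min; less 45 min break → 10 h 7 min
Fri: 8:22 AM–7:14 PM = 10 h 52 min; less 45 min break → 10 h 7 min
Total worked: 46 h 53 min = 2813 min.
Regular 44 h 0 min = 2640 min at €42.00/h; overtime 2 h 53 min = 173 min at €84.00/h.
Pay = (2640 × €42.00 + 173 × €84.00) ÷ 60 = €2090.20.

€2090.20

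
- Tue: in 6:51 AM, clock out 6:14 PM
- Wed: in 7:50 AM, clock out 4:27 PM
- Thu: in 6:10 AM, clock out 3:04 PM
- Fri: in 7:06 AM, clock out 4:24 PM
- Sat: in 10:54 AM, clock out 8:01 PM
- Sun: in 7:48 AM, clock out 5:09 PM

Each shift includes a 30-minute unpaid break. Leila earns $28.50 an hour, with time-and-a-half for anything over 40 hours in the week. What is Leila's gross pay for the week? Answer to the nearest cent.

$1724.25

Tue: 6:51 AM–6:14 PM = 11 h 23 min; less 30 min break → 10 h 53 min
Wed: 7:50 AM–4:27 PM = 8 h 37 min; less 30 min break → 8 h 7 min
Thu: 6:10 AM–3:04 PM = 8 h 54 min; less 30 min break → 8 h 24 min
Fri: 7:06 AM–4:24 PM = 9 h 18 min; less 30 min break → 8 h 48 min
Sat: 10:54 AM–8:01 PM = 9 h 7 min; less 30 min break → 8 h 37 min
Sun: 7:48 AM–5:09 PM = 9 h 21 min; less 30 min break → 8 h 51 min
Total worked: 53 h 40 min = 3220 min.
Regular 40 h 0 min = 2400 min at $28.50/h; overtime 13 h 40 min = 820 min at $42.75/h.
Pay = (2400 × $28.50 + 820 × $42.75) ÷ 60 = $1724.25.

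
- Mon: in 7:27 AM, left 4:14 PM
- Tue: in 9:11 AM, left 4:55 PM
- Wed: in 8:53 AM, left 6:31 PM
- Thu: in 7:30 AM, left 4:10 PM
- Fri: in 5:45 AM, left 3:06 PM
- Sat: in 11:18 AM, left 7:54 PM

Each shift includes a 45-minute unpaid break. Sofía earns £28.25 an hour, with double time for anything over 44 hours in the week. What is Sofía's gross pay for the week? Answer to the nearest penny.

£1484.07

Mon: 7:27 AM–4:14 PM = 8 h 47 min; less 45 min break → 8 h 2 min
Tue: 9:11 AM–4:55 PM = 7 h 44 min; less 45 min break → 6 h 59 min
Wed: 8:53 AM–6:31 PM = 9 h 38 min; less 45 min break → 8 h 53 min
Thu: 7:30 AM–4:10 PM = 8 h 40 min; less 45 min break → 7 h 55 min
Fri: 5:45 AM–3:06 PM = 9 h 21 min; less 45 min break → 8 h 36 min
Sat: 11:18 AM–7:54 PM = 8 h 36 min; less 45 min break → 7 h 51 min
Total worked: 48 h 16 min = 2896 min.
Regular 44 h 0 min = 2640 min at £28.25/h; overtime 4 h 16 min = 256 min at £56.50/h.
Pay = (2640 × £28.25 + 256 × £56.50) ÷ 60 = £1484.07.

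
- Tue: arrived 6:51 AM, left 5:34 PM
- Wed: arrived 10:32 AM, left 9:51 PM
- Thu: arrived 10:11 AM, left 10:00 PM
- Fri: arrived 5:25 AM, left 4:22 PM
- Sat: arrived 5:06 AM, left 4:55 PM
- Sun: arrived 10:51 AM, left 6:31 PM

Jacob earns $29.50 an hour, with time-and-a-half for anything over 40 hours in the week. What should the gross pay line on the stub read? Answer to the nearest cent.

$2254.54

Tue: 6:51 AM–5:34 PM = 10 h 43 min
Wed: 10:32 AM–9:51 PM = 11 h 19 min
Thu: 10:11 AM–10:00 PM = 11 h 49 min
Fri: 5:25 AM–4:22 PM = 10 h 57 min
Sat: 5:06 AM–4:55 PM = 11 h 49 min
Sun: 10:51 AM–6:31 PM = 7 h 40 min
Total worked: 64 h 17 min = 3857 min.
Regular 40 h 0 min = 2400 min at $29.50/h; overtime 24 h 17 min = 1457 min at $44.25/h.
Pay = (2400 × $29.50 + 1457 × $44.25) ÷ 60 = $2254.54.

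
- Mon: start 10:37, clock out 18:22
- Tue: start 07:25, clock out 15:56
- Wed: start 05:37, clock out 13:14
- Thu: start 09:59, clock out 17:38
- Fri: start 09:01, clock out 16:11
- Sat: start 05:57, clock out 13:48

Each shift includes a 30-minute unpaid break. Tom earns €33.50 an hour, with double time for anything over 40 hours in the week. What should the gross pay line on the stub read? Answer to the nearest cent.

Mon: 10:37–18:22 = 7 h 45 min; less 30 min break → 7 h 15 min
Tue: 07:25–15:56 = 8 h 31 min; less 30 min break → 8 h 1 min
Wed: 05:37–13:14 = 7 h 37 min; less 30 min break → 7 h 7 min
Thu: 09:59–17:38 = 7 h 39 min; less 30 min break → 7 h 9 min
Fri: 09:01–16:11 = 7 h 10 min; less 30 min break → 6 h 40 min
Sat: 05:57–13:48 = 7 h 51 min; less 30 min break → 7 h 21 min
Total worked: 43 h 33 min = 2613 min.
Regular 40 h 0 min = 2400 min at €33.50/h; overtime 3 h 33 min = 213 min at €67.00/h.
Pay = (2400 × €33.50 + 213 × €67.00) ÷ 60 = €1577.85.

€1577.85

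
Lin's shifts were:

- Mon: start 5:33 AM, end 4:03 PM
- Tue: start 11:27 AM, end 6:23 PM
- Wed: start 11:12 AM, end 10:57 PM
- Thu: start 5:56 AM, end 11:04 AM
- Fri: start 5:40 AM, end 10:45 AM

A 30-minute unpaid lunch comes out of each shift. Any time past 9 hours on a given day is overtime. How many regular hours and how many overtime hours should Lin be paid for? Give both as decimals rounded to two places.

Regular 33.65 hours, overtime 3.25 hours

Mon: 5:33 AM–4:03 PM = 10 h 30 min; less 30 min break → 10 h 0 min
Tue: 11:27 AM–6:23 PM = 6 h 56 min; less 30 min break → 6 h 26 min
Wed: 11:12 AM–10:57 PM = 11 h 45 min; less 30 min break → 11 h 15 min
Thu: 5:56 AM–11:04 AM = 5 h 8 min; less 30 min break → 4 h 38 min
Fri: 5:40 AM–10:45 AM = 5 h 5 min; less 30 min break → 4 h 35 min
Mon reg 9 h 0 min / OT 1 h 0 min; Tue reg 6 h 26 min / OT 0 h 0 min; Wed reg 9 h 0 min / OT 2 h 15 min; Thu reg 4 h 38 min / OT 0 h 0 min; Fri reg 4 h 35 min / OT 0 h 0 min.
Totals: regular 33 h 39 min, overtime 3 h 15 min.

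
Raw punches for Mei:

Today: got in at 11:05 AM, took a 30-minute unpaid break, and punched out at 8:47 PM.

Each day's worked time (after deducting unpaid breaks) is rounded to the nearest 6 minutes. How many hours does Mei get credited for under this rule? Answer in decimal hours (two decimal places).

9.20 hours

Today: 11:05 AM–8:47 PM = 9 h 42 min − 30 min = 9 h 12 min → rounds to 9 h 12 min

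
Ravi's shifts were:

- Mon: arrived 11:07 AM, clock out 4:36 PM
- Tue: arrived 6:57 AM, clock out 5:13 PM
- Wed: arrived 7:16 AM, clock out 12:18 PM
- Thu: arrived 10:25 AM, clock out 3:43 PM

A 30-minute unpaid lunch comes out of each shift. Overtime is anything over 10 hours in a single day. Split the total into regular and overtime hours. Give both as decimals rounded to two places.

Mon: 11:07 AM–4:36 PM = 5 h 29 min; less 30 min break → 4 h 59 min
Tue: 6:57 AM–5:13 PM = 10 h 16 min; less 30 min break → 9 h 46 min
Wed: 7:16 AM–12:18 PM = 5 h 2 min; less 30 min break → 4 h 32 min
Thu: 10:25 AM–3:43 PM = 5 h 18 min; less 30 min break → 4 h 48 min
Mon reg 4 h 59 min / OT 0 h 0 min; Tue reg 9 h 46 min / OT 0 h 0 min; Wed reg 4 h 32 min / OT 0 h 0 min; Thu reg 4 h 48 min / OT 0 h 0 min.
Totals: regular 24 h 5 min, overtime 0 h 0 min.

Regular 24.08 hours, overtime 0.00 hours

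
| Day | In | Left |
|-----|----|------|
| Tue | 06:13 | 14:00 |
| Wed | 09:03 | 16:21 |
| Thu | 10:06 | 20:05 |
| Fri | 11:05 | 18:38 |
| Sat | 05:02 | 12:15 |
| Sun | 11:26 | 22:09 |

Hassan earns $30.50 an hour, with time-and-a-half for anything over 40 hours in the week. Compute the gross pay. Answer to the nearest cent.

$1702.66

Tue: 06:13–14:00 = 7 h 47 min
Wed: 09:03–16:21 = 7 h 18 min
Thu: 10:06–20:05 = 9 h 59 min
Fri: 11:05–18:38 = 7 h 33 min
Sat: 05:02–12:15 = 7 h 13 min
Sun: 11:26–22:09 = 10 h 43 min
Total worked: 50 h 33 min = 3033 min.
Regular 40 h 0 min = 2400 min at $30.50/h; overtime 10 h 33 min = 633 min at $45.75/h.
Pay = (2400 × $30.50 + 633 × $45.75) ÷ 60 = $1702.66.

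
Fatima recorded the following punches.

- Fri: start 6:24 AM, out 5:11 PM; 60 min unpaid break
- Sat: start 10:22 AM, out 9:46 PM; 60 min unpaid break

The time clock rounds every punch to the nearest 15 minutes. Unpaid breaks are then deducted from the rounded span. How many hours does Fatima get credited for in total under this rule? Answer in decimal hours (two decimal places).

20.25 hours

Fri: in 6:24 AM→6:30 AM, out 5:11 PM→5:15 PM; 10 h 45 min − 60 min = 9 h 45 min
Sat: in 10:22 AM→10:15 AM, out 9:46 PM→9:45 PM; 11 h 30 min − 60 min = 10 h 30 min
Total credited: 20 h 15 min.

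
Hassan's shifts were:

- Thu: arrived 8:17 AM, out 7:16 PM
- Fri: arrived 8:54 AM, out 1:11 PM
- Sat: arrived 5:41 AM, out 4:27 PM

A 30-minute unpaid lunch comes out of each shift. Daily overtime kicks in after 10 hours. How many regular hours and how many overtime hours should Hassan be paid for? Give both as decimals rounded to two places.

Thu: 8:17 AM–7:16 PM = 10 h 59 min; less 30 min break → 10 h 29 min
Fri: 8:54 AM–1:11 PM = 4 h 17 min; less 30 min break → 3 h 47 min
Sat: 5:41 AM–4:27 PM = 10 h 46 min; less 30 min break → 10 h 16 min
Thu reg 10 h 0 min / OT 0 h 29 min; Fri reg 3 h 47 min / OT 0 h 0 min; Sat reg 10 h 0 min / OT 0 h 16 min.
Totals: regular 23 h 47 min, overtime 0 h 45 min.

Regular 23.78 hours, overtime 0.75 hours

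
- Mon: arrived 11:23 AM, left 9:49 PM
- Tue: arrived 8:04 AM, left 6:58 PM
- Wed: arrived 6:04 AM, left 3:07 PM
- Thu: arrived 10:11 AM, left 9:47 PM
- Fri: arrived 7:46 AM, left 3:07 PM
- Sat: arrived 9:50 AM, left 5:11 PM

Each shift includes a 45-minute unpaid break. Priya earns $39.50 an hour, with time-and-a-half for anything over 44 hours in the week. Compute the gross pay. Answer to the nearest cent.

$2222.86

Mon: 11:23 AM–9:49 PM = 10 h 26 min; less 45 min break → 9 h 41 min
Tue: 8:04 AM–6:58 PM = 10 h 54 min; less 45 min break → 10 h 9 min
Wed: 6:04 AM–3:07 PM = 9 h 3 min; less 45 min break → 8 h 18 min
Thu: 10:11 AM–9:47 PM = 11 h 36 min; less 45 min break → 10 h 51 min
Fri: 7:46 AM–3:07 PM = 7 h 21 min; less 45 min break → 6 h 36 min
Sat: 9:50 AM–5:11 PM = 7 h 21 min; less 45 min break → 6 h 36 min
Total worked: 52 h 11 min = 3131 min.
Regular 44 h 0 min = 2640 min at $39.50/h; overtime 8 h 11 min = 491 min at $59.25/h.
Pay = (2640 × $39.50 + 491 × $59.25) ÷ 60 = $2222.86.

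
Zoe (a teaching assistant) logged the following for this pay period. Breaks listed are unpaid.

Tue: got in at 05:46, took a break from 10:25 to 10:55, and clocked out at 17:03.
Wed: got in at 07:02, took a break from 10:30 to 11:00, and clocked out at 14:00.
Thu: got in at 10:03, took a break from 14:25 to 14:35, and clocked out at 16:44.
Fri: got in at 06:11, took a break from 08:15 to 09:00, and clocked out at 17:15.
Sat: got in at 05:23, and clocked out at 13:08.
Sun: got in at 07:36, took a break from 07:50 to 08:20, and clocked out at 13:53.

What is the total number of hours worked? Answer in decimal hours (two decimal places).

47.62 hours

Tue: 05:46–17:03 = 11 h 17 min; less 30 min break → 10 h 47 min
Wed: 07:02–14:00 = 6 h 58 min; less 30 min break → 6 h 28 min
Thu: 10:03–16:44 = 6 h 41 min; less 10 min break → 6 h 31 min
Fri: 06:11–17:15 = 11 h 4 min; less 45 min break → 10 h 19 min
Sat: 05:23–13:08 = 7 h 45 min
Sun: 07:36–13:53 = 6 h 17 min; less 30 min break → 5 h 47 min
Total: 10 h 47 min + 6 h 28 min + 6 h 31 min + 10 h 19 min + 7 h 45 min + 5 h 47 min = 47 h 37 min.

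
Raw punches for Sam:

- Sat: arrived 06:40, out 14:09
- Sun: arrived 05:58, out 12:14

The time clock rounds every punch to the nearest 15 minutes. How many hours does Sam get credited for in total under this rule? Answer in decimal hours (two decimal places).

13.75 hours

Sat: in 06:40→06:45, out 14:09→14:15; 7 h 30 min
Sun: in 05:58→06:00, out 12:14→12:15; 6 h 15 min
Total credited: 13 h 45 min.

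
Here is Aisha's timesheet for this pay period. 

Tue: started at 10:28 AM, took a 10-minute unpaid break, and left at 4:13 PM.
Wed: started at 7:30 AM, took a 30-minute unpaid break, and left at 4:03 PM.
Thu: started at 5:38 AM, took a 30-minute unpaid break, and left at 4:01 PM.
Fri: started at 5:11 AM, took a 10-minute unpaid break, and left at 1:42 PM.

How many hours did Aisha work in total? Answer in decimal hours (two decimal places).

31.87 hours

Tue: 10:28 AM–4:13 PM = 5 h 45 min; less 10 min break → 5 h 35 min
Wed: 7:30 AM–4:03 PM = 8 h 33 min; less 30 min break → 8 h 3 min
Thu: 5:38 AM–4:01 PM = 10 h 23 min; less 30 min break → 9 h 53 min
Fri: 5:11 AM–1:42 PM = 8 h 31 min; less 10 min break → 8 h 21 min
Total: 5 h 35 min + 8 h 3 min + 9 h 53 min + 8 h 21 min = 31 h 52 min.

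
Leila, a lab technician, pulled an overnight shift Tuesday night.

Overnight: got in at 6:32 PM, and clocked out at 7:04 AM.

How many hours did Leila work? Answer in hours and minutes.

12 h 32 min

Overnight: 6:32 PM → midnight = 5 h 28 min; midnight → 7:04 AM = 7 h 4 min; span 12 h 32 min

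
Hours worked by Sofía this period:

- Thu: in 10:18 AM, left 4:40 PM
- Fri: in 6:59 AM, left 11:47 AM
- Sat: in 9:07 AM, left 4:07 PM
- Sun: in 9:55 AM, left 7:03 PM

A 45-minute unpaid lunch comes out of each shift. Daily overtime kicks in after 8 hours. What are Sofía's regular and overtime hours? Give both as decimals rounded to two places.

Regular 23.92 hours, overtime 0.38 hours

Thu: 10:18 AM–4:40 PM = 6 h 22 min; less 45 min break → 5 h 37 min
Fri: 6:59 AM–11:47 AM = 4 h 48 min; less 45 min break → 4 h 3 min
Sat: 9:07 AM–4:07 PM = 7 h 0 min; less 45 min break → 6 h 15 min
Sun: 9:55 AM–7:03 PM = 9 h 8 min; less 45 min break → 8 h 23 min
Thu reg 5 h 37 min / OT 0 h 0 min; Fri reg 4 h 3 min / OT 0 h 0 min; Sat reg 6 h 15 min / OT 0 h 0 min; Sun reg 8 h 0 min / OT 0 h 23 min.
Totals: regular 23 h 55 min, overtime 0 h 23 min.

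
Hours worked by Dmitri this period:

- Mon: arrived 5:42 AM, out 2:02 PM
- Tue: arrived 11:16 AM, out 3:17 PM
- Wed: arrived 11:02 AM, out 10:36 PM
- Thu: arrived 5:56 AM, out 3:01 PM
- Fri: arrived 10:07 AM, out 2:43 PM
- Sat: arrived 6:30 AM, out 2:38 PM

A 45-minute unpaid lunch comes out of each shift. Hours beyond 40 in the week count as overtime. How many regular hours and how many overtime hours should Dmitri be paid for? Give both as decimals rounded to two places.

Mon: 5:42 AM–2:02 PM = 8 h 20 min; less 45 min break → 7 h 35 min
Tue: 11:16 AM–3:17 PM = 4 h 1 min; less 45 min break → 3 h 16 min
Wed: 11:02 AM–10:36 PM = 11 h 34 min; less 45 min break → 10 h 49 min
Thu: 5:56 AM–3:01 PM = 9 h 5 min; less 45 min break → 8 h 20 min
Fri: 10:07 AM–2:43 PM = 4 h 36 min; less 45 min break → 3 h 51 min
Sat: 6:30 AM–2:38 PM = 8 h 8 min; less 45 min break → 7 h 23 min
Total worked: 41 h 14 min = 41.23 h.
Threshold 40 h → overtime 1 h 14 min, regular 40 h 0 min.

Regular 40.00 hours, overtime 1.23 hours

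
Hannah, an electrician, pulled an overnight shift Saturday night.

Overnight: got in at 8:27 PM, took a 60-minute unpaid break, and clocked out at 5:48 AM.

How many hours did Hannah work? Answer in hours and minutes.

Overnight: 8:27 PM → midnight = 3 h 33 min; midnight → 5:48 AM = 5 h 48 min; span 9 h 21 min; less 60 min break → 8 h 21 min

8 h 21 min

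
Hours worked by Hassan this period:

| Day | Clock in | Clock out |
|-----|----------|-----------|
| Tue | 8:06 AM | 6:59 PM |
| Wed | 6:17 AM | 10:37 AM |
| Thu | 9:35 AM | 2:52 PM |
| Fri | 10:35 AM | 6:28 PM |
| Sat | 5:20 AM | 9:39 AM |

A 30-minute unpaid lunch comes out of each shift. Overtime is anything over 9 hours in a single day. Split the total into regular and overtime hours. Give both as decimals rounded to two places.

Tue: 8:06 AM–6:59 PM = 10 h 53 min; less 30 min break → 10 h 23 min
Wed: 6:17 AM–10:37 AM = 4 h 20 min; less 30 min break → 3 h 50 min
Thu: 9:35 AM–2:52 PM = 5 h 17 min; less 30 min break → 4 h 47 min
Fri: 10:35 AM–6:28 PM = 7 h 53 min; less 30 min break → 7 h 23 min
Sat: 5:20 AM–9:39 AM = 4 h 19 min; less 30 min break → 3 h 49 min
Tue reg 9 h 0 min / OT 1 h 23 min; Wed reg 3 h 50 min / OT 0 h 0 min; Thu reg 4 h 47 min / OT 0 h 0 min; Fri reg 7 h 23 min / OT 0 h 0 min; Sat reg 3 h 49 min / OT 0 h 0 min.
Totals: regular 28 h 49 min, overtime 1 h 23 min.

Regular 28.82 hours, overtime 1.38 hours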